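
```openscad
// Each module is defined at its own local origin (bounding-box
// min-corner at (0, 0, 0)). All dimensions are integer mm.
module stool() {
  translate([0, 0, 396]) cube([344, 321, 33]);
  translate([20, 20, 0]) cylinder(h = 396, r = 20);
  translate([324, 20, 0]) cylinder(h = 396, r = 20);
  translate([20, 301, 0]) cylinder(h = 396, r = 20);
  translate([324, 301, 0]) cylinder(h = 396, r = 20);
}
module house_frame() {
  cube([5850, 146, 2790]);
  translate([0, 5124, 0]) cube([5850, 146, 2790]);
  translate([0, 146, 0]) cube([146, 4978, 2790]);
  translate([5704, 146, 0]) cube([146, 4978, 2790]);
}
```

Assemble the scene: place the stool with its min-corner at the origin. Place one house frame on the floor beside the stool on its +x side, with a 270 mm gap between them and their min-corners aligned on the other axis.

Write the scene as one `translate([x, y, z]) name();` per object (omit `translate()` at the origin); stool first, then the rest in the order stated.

stool();
translate([614, 0, 0]) house_frame();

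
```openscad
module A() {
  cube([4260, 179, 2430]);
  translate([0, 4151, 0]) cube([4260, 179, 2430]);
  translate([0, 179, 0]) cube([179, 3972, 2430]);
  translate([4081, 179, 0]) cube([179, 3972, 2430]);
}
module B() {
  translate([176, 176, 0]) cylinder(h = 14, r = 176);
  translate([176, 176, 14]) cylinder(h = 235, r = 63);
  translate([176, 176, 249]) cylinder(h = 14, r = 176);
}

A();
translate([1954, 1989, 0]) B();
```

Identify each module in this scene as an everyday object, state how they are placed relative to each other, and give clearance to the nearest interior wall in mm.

A is a house frame. B is a spool. The spool sits inside the house frame, centred. The clearance to the nearest interior wall is 1775 mm.

Clearances: x = 1775, y = 1810; minimum 1775 mm.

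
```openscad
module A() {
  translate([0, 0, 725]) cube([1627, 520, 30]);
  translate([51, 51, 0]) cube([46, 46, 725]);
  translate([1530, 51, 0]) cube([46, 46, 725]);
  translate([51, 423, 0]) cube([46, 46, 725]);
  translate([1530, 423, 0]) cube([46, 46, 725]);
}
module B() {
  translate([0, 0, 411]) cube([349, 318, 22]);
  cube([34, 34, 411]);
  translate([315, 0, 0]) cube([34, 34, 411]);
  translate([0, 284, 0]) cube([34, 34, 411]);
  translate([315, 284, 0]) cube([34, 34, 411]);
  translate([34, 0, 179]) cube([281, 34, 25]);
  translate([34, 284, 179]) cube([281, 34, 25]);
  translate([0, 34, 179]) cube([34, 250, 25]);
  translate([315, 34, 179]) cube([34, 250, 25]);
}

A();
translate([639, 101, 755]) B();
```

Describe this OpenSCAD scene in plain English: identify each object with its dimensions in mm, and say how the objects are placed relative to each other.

A is a table: top 1627 mm (x) × 520 mm (y), 30 mm thick, upper face at z = 755 mm, on four 46×46 mm square legs, each inset 51 mm from the nearest pair of top edges, running from z = 0 to the bottom of the top.

B is a four-legged stool. The seat is 349×318 mm, 22 mm thick, top at z = 433 mm. It stands on four square legs, each 34×34 mm in cross-section, from z = 0 to the seat underside, each flush with a corner of the seat. Four stretchers, 34 mm wide and 25 mm tall, connect adjacent legs with their undersides at z = 179 mm, each running between the inner faces of the legs it joins and aligned with the legs' outer faces on the other axis.

The stool is on top of the table, centred.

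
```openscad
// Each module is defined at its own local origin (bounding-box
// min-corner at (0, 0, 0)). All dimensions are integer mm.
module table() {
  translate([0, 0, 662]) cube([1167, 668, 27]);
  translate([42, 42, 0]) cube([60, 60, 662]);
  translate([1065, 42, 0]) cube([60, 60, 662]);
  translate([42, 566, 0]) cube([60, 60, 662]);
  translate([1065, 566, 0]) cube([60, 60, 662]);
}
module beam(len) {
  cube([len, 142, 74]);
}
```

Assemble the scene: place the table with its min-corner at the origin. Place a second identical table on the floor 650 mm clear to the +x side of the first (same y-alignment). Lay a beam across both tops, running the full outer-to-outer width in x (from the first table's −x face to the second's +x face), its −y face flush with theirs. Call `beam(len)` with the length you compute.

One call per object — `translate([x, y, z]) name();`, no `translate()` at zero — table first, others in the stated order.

table();
translate([1817, 0, 0]) table();
translate([0, 0, 689]) beam(2984);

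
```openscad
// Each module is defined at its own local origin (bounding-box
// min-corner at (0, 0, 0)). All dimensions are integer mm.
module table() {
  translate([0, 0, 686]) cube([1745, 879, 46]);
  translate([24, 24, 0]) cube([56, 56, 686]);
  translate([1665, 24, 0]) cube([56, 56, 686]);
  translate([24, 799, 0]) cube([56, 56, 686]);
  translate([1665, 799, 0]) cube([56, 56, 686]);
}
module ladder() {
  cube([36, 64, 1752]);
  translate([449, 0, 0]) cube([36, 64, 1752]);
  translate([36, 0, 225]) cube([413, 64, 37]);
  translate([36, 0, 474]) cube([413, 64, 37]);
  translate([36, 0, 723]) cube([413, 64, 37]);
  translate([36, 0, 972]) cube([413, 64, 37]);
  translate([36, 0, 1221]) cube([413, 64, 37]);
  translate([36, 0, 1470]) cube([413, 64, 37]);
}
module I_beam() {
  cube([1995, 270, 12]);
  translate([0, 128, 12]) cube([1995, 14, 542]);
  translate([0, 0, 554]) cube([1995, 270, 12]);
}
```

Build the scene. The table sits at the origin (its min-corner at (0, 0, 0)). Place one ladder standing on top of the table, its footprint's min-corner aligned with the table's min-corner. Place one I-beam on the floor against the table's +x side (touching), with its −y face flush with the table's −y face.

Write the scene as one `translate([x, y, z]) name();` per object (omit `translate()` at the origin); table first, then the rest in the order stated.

table();
translate([0, 0, 732]) ladder();
translate([1745, 0, 0]) I_beam();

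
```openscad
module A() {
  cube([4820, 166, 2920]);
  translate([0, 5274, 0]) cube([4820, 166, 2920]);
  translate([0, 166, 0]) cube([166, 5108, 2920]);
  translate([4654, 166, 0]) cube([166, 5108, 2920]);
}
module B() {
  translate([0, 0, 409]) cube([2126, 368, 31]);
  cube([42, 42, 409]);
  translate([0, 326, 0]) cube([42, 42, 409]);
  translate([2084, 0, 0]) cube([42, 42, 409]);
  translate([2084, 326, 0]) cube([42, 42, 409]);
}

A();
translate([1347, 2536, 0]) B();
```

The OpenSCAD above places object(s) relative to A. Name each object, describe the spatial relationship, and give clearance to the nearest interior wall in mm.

Clearances: x = 1181, y = 2370; minimum 1181 mm.

A is a house frame. B is a bench. The bench sits inside the house frame, centred. The clearance to the nearest interior wall is 1181 mm.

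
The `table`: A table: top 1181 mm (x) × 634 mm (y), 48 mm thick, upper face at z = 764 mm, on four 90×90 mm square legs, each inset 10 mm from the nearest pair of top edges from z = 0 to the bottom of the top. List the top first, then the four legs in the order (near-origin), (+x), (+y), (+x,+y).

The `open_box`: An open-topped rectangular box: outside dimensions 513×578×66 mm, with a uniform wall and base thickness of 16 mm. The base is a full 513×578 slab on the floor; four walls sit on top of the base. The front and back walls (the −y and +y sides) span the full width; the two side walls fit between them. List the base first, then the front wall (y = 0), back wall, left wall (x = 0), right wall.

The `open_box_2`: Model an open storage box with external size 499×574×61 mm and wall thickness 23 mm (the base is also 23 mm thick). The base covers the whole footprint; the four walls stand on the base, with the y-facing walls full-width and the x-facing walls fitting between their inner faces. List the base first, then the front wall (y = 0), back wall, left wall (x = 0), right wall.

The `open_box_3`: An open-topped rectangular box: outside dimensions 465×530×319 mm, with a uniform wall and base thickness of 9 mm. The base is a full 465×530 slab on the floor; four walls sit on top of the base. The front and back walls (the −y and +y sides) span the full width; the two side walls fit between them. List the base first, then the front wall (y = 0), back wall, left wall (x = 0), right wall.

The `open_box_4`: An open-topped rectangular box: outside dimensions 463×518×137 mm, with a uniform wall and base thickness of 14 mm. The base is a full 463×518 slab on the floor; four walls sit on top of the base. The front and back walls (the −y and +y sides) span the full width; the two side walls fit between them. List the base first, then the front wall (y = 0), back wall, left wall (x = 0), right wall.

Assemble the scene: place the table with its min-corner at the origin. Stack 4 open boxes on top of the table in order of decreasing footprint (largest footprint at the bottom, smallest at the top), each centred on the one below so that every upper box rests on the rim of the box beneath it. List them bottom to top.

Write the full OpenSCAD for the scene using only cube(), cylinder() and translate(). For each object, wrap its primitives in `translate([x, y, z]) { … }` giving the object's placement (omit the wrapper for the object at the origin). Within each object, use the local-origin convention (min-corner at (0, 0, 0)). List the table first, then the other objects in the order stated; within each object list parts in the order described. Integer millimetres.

translate([0, 0, 716]) cube([1181, 634, 48]);
translate([10, 10, 0]) cube([90, 90, 716]);
translate([1081, 10, 0]) cube([90, 90, 716]);
translate([10, 534, 0]) cube([90, 90, 716]);
translate([1081, 534, 0]) cube([90, 90, 716]);
translate([334, 28, 764]) {
  cube([513, 578, 16]);
  translate([0, 0, 16]) cube([513, 16, 50]);
  translate([0, 562, 16]) cube([513, 16, 50]);
  translate([0, 16, 16]) cube([16, 546, 50]);
  translate([497, 16, 16]) cube([16, 546, 50]);
}
translate([341, 30, 830]) {
  cube([499, 574, 23]);
  translate([0, 0, 23]) cube([499, 23, 38]);
  translate([0, 551, 23]) cube([499, 23, 38]);
  translate([0, 23, 23]) cube([23, 528, 38]);
  translate([476, 23, 23]) cube([23, 528, 38]);
}
translate([358, 52, 891]) {
  cube([465, 530, 9]);
  translate([0, 0, 9]) cube([465, 9, 310]);
  translate([0, 521, 9]) cube([465, 9, 310]);
  translate([0, 9, 9]) cube([9, 512, 310]);
  translate([456, 9, 9]) cube([9, 512, 310]);
}
translate([359, 58, 1210]) {
  cube([463, 518, 14]);
  translate([0, 0, 14]) cube([463, 14, 123]);
  translate([0, 504, 14]) cube([463, 14, 123]);
  translate([0, 14, 14]) cube([14, 490, 123]);
  translate([449, 14, 14]) cube([14, 490, 123]);
}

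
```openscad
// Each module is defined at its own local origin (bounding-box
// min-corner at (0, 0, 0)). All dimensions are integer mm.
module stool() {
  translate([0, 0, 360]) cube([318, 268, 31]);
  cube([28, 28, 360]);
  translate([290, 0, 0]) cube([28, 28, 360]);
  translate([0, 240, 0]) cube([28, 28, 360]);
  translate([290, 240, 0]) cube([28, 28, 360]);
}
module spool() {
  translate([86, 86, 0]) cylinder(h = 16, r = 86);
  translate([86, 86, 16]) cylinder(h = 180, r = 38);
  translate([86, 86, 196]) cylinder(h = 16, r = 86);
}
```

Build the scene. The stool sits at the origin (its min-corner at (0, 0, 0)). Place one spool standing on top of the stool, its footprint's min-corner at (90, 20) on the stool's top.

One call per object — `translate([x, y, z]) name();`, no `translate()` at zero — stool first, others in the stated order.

stool();
translate([90, 20, 391]) spool();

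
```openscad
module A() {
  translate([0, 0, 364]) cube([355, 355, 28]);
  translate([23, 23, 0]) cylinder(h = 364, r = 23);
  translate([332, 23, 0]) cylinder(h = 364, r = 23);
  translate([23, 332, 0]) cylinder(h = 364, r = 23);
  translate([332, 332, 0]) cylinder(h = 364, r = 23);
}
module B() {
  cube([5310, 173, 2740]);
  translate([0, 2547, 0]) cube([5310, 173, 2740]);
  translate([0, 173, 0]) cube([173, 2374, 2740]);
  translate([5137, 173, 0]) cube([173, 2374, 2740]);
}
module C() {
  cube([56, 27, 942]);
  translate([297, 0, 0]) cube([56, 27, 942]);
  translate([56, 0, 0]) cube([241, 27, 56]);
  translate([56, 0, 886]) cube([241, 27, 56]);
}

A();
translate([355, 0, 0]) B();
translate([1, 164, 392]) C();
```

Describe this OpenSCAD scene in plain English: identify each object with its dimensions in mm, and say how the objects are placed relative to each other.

A is a simple wooden stool: a rectangular seat 355 mm (x) by 355 mm (y), 28 mm thick, top face at z = 392 mm, on four round legs, each 46 mm in diameter. The legs rest on z = 0, each leg's axis is inset half a diameter from the nearest pair of seat edges (so the leg's bounding box is flush with the corner).

B is the wall frame of a small rectangular building: four walls, each 2740 mm tall and 173 mm thick, enclosing a footprint 5310 mm (x) by 2720 mm (y) outside-to-outside, with no floor or roof. The front and back walls (the −y and +y sides) span the full width; the two side walls fit between them.

C is a rectangular picture frame lying in the x–z plane (depth along y). The opening is 241 mm wide (x) by 830 mm tall (z), surrounded by a border 56 mm wide on all four sides. The frame is 27 mm deep and is made of two full-height vertical stiles with two horizontal rails fitted between them.

The house frame is against the stool's +x side, with their −y faces flush. The picture frame is on top of the stool, centred.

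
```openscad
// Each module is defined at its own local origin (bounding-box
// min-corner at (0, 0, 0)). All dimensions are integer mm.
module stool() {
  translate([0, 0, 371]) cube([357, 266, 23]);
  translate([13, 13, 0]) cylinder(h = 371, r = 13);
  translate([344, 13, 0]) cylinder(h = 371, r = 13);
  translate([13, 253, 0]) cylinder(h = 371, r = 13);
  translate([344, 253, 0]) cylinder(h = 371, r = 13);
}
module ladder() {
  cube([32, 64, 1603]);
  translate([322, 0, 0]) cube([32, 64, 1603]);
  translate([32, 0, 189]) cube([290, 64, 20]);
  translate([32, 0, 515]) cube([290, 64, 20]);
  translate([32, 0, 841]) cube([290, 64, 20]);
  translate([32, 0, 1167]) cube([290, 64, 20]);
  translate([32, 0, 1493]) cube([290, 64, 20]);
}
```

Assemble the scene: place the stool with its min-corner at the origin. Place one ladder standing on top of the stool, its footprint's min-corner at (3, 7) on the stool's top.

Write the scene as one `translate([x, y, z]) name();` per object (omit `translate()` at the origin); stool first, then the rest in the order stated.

stool();
translate([3, 7, 394]) ladder();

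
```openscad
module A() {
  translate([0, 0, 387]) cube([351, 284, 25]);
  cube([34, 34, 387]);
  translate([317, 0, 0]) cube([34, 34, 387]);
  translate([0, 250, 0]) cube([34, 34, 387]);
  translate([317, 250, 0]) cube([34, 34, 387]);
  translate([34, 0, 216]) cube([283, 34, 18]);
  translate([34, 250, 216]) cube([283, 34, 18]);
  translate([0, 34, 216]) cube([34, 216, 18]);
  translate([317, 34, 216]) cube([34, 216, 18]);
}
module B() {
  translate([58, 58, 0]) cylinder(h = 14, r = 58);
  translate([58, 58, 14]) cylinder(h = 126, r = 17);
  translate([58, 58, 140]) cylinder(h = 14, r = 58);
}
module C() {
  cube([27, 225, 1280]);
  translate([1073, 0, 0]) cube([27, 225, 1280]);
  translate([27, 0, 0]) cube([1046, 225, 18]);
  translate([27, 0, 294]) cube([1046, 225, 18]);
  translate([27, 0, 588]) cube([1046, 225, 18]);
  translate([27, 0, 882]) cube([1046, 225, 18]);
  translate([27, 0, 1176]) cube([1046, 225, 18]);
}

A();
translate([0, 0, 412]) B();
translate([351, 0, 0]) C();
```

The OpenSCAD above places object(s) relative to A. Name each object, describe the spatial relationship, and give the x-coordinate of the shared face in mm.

A is a stool. B is a spool. C is a bookshelf. The spool is on top of the stool. The bookshelf is against the stool's +x side, with their −y faces flush. The x-coordinate of the shared face is 351 mm.

The stool's +x face and the bookshelf's −x face are both at x = 351 mm.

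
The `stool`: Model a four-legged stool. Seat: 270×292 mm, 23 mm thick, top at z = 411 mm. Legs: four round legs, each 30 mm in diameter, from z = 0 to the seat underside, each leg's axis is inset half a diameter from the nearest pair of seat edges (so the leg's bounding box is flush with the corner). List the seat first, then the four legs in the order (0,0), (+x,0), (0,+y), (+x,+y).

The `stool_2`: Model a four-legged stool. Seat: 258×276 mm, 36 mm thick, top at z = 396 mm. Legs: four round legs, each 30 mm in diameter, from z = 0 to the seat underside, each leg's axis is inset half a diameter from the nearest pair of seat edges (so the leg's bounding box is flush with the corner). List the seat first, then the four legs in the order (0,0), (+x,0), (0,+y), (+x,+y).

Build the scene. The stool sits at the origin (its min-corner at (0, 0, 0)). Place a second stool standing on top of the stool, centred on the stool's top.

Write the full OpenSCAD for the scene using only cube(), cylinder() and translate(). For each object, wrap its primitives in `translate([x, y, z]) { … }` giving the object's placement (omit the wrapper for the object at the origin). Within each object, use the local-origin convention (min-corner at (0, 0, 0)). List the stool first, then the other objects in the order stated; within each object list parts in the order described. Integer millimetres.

translate([0, 0, 388]) cube([270, 292, 23]);
translate([15, 15, 0]) cylinder(h = 388, r = 15);
translate([255, 15, 0]) cylinder(h = 388, r = 15);
translate([15, 277, 0]) cylinder(h = 388, r = 15);
translate([255, 277, 0]) cylinder(h = 388, r = 15);
translate([6, 8, 411]) {
  translate([0, 0, 360]) cube([258, 276, 36]);
  translate([15, 15, 0]) cylinder(h = 360, r = 15);
  translate([243, 15, 0]) cylinder(h = 360, r = 15);
  translate([15, 261, 0]) cylinder(h = 360, r = 15);
  translate([243, 261, 0]) cylinder(h = 360, r = 15);
}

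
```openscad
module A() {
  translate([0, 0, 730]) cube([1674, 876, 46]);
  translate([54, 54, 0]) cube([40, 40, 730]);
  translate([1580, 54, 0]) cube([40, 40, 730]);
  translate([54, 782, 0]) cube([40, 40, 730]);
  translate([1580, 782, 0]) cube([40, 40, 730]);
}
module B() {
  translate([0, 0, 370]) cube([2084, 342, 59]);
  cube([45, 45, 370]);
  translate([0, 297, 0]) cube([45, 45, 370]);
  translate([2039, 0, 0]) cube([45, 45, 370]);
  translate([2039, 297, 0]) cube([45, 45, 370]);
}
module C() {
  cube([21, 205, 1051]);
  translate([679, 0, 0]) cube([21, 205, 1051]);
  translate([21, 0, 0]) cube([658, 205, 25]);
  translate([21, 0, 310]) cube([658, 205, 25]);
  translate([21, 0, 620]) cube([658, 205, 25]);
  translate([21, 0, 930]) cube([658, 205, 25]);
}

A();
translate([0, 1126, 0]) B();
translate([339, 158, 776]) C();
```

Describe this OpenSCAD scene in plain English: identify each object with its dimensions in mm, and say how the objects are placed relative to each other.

A is a rectangular dining table. The top is 1674×876×46 mm with its upper surface at z = 776 mm. It stands on four 40×40 mm square legs, each inset 54 mm from the nearest pair of top edges, running from the floor to the underside of the top.

B is a long wooden bench with a 2084 mm (x) × 342 mm (y) seat, 59 mm thick, its top surface 429 mm above the floor. Four 45 mm square legs at the seat corners, flush with the edges, run from z = 0 to the seat underside.

C is an open bookshelf. Two side panels, each 21 mm thick, 205 mm deep and 1051 mm tall, stand 700 mm apart (outside-to-outside). Between them sit 4 shelves, each 25 mm thick and 205 mm deep, spanning the full gap between the sides. The bottom shelf rests on the floor (its underside at z = 0) and the clear gap between one shelf's top and the next shelf's underside is 285 mm.

The bench is on the floor beside the table on its +y side. The bookshelf is on top of the table.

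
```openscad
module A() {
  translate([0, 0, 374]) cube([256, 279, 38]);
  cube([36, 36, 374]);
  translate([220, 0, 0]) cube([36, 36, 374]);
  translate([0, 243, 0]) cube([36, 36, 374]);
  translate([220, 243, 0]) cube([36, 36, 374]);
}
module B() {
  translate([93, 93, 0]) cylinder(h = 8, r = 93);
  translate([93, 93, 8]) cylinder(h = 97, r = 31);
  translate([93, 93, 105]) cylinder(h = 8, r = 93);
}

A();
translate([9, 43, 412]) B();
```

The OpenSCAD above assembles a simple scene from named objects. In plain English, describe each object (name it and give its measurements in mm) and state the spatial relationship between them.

A is a four-legged stool. The seat is a 256×279×38 mm slab whose top surface is at z = 412 mm; four square legs, each 36×36 mm in cross-section, run from the floor (z = 0) to the underside of the seat, each flush with a corner of the seat.

B is a spool: two coaxial disc flanges of radius 93 mm and thickness 8 mm, joined by a core cylinder of radius 31 mm and height 97 mm. The lower flange rests on z = 0 and the three cylinders share a vertical axis.

The spool is on top of the stool.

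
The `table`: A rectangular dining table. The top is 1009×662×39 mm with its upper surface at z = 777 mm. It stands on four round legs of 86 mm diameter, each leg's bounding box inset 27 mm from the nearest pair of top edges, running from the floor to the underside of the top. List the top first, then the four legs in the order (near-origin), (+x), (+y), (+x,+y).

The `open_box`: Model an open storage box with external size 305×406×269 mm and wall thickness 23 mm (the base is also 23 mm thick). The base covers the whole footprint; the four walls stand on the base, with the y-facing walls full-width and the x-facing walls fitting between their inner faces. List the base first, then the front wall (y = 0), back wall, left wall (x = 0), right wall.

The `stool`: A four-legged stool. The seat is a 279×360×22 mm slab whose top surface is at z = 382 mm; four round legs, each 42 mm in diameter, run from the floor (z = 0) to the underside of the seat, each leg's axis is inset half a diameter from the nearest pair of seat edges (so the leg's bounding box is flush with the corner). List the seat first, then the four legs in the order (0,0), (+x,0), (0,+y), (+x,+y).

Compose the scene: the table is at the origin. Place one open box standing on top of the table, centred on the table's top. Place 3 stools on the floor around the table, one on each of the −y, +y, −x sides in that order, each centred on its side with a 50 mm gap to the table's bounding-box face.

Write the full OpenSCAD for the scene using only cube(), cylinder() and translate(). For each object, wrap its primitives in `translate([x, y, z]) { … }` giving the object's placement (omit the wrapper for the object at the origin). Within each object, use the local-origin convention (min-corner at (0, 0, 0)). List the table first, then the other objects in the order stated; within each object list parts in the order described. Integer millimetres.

translate([0, 0, 738]) cube([1009, 662, 39]);
translate([70, 70, 0]) cylinder(h = 738, r = 43);
translate([939, 70, 0]) cylinder(h = 738, r = 43);
translate([70, 592, 0]) cylinder(h = 738, r = 43);
translate([939, 592, 0]) cylinder(h = 738, r = 43);
translate([352, 128, 777]) {
  cube([305, 406, 23]);
  translate([0, 0, 23]) cube([305, 23, 246]);
  translate([0, 383, 23]) cube([305, 23, 246]);
  translate([0, 23, 23]) cube([23, 360, 246]);
  translate([282, 23, 23]) cube([23, 360, 246]);
}
translate([365, -410, 0]) {
  translate([0, 0, 360]) cube([279, 360, 22]);
  translate([21, 21, 0]) cylinder(h = 360, r = 21);
  translate([258, 21, 0]) cylinder(h = 360, r = 21);
  translate([21, 339, 0]) cylinder(h = 360, r = 21);
  translate([258, 339, 0]) cylinder(h = 360, r = 21);
}
translate([365, 712, 0]) {
  translate([0, 0, 360]) cube([279, 360, 22]);
  translate([21, 21, 0]) cylinder(h = 360, r = 21);
  translate([258, 21, 0]) cylinder(h = 360, r = 21);
  translate([21, 339, 0]) cylinder(h = 360, r = 21);
  translate([258, 339, 0]) cylinder(h = 360, r = 21);
}
translate([-329, 151, 0]) {
  translate([0, 0, 360]) cube([279, 360, 22]);
  translate([21, 21, 0]) cylinder(h = 360, r = 21);
  translate([258, 21, 0]) cylinder(h = 360, r = 21);
  translate([21, 339, 0]) cylinder(h = 360, r = 21);
  translate([258, 339, 0]) cylinder(h = 360, r = 21);
}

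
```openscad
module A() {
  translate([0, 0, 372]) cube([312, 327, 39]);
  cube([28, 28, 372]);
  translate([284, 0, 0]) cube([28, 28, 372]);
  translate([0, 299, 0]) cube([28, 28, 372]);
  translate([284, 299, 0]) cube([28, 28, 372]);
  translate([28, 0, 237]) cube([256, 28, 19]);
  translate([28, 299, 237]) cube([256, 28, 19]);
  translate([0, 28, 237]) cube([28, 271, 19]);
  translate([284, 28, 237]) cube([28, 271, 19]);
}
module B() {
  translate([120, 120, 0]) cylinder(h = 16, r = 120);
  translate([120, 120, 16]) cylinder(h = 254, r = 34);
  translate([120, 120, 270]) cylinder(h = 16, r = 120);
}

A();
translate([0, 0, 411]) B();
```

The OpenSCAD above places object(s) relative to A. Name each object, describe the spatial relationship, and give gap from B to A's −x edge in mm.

The spool's min-x is at 0; the stool's min-x is 0; gap = 0 mm.

A is a stool. B is a spool. The spool is on top of the stool. The gap from the spool to the stool's −x edge is 0 mm.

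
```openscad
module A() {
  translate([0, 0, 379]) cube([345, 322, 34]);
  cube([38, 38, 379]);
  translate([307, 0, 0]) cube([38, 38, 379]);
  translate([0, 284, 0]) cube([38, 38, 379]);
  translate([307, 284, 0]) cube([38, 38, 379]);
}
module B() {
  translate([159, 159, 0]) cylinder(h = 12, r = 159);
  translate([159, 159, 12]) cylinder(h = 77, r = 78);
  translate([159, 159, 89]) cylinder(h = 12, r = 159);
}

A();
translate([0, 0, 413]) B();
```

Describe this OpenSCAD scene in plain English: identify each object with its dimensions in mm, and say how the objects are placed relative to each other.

A is a four-legged stool. The seat is 345×322 mm, 34 mm thick, top at z = 413 mm. It stands on four square legs, each 38×38 mm in cross-section, from z = 0 to the seat underside, each flush with a corner of the seat.

B is a spool: two coaxial disc flanges of radius 159 mm and thickness 12 mm, joined by a core cylinder of radius 78 mm and height 77 mm. The lower flange rests on z = 0 and the three cylinders share a vertical axis.

The spool is on top of the stool.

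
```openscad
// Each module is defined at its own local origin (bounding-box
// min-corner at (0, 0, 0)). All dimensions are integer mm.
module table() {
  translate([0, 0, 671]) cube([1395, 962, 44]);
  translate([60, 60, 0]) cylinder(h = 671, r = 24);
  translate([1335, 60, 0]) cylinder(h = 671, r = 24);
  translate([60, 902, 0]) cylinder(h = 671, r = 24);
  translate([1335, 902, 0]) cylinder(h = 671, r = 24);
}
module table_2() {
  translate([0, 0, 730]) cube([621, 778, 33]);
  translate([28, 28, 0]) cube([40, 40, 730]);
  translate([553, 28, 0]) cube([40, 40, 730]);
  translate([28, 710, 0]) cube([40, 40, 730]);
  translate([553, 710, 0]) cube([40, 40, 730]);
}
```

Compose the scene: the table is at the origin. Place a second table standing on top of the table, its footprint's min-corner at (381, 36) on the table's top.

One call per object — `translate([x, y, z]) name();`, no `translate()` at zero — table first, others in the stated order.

table();
translate([381, 36, 715]) table_2();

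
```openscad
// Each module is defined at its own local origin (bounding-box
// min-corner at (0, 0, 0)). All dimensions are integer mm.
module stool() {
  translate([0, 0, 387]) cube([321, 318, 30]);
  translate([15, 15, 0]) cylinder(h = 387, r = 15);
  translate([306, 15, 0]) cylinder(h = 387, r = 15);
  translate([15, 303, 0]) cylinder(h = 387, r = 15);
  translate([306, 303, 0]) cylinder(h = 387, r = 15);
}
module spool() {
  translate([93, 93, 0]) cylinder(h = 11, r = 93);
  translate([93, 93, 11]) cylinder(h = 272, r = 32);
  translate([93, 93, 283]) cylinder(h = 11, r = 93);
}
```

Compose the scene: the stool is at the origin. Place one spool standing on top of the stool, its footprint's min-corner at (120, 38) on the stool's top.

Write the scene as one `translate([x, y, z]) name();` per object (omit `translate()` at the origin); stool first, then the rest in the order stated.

stool();
translate([120, 38, 417]) spool();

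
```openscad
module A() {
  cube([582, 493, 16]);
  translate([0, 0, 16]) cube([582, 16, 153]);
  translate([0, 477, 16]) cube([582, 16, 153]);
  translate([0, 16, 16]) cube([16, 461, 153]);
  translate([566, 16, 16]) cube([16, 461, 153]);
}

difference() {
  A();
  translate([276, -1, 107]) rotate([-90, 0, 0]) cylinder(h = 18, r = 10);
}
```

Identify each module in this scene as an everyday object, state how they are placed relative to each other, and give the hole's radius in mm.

The subtracted cylinder has r = 10 mm.

A is an open box. The open box has a circular hole through its front wall. The hole's radius is 10 mm.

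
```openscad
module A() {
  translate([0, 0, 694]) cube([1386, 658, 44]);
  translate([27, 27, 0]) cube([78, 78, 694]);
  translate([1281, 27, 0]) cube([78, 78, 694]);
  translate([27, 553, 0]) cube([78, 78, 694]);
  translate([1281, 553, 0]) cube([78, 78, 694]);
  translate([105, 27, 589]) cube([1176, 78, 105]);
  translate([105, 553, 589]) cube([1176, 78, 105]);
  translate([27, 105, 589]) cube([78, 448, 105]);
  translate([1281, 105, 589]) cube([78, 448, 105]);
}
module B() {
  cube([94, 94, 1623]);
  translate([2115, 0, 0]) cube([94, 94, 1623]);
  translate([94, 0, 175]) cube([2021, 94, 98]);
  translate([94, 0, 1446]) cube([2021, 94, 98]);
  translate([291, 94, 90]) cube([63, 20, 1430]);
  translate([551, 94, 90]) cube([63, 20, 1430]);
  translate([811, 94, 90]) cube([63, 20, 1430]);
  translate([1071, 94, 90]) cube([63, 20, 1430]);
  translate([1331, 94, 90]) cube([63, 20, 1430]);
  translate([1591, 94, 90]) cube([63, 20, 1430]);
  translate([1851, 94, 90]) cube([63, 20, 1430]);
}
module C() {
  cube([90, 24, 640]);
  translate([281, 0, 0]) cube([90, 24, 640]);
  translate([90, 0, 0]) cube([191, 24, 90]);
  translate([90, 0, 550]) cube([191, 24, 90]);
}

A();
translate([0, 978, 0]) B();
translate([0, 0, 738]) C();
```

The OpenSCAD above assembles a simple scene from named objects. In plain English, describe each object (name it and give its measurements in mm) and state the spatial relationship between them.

A is a rectangular dining table. The top is 1386×658×44 mm with its upper surface at z = 738 mm. It stands on four 78×78 mm square legs, each inset 27 mm from the nearest pair of top edges, running from the floor to the underside of the top. Four apron rails, 78 mm thick and 105 mm tall, run between adjacent legs with their top edges flush with the underside of the top and their outer faces flush with the legs' outer faces.

B is a fence section. Two 94×94 mm posts, 1623 mm tall, stand on the floor with a clear span of 2021 mm between their inner faces. Two horizontal rails of 94×98 mm section span the gap between the posts with their undersides at z = 175 mm and z = 1446 mm, flush with the posts' −y face. 7 pickets, each 63 mm wide, 20 mm thick and 1430 mm tall, are fixed to the +y face of the rails with their bottoms at z = 90 mm, evenly spaced across the span with equal gaps (rounded down to the nearest mm) at the −x end and between each pair — any rounding remainder accumulates at the +x end.

C is a picture frame with a 191×460 mm rectangular opening (x by z) and a uniform 90 mm border on every side. Frame depth is 24 mm along y. It is built from two vertical stiles running the full outside height and two horizontal rails spanning the gap between the stiles.

The fence section is on the floor beside the table on its +y side. The picture frame is on top of the table.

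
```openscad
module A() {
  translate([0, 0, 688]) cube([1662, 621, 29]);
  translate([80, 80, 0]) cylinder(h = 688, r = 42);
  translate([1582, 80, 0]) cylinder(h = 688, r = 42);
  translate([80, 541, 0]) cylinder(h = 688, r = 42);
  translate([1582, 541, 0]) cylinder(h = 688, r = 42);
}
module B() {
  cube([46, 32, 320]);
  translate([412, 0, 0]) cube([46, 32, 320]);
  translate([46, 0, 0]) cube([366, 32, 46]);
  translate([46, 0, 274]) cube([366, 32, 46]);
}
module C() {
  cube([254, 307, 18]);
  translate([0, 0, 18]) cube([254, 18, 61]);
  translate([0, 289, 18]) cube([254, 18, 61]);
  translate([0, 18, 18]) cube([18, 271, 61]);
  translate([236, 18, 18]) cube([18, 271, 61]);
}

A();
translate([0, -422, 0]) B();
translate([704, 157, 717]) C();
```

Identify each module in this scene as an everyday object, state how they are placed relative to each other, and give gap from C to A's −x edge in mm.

A is a table. B is a picture frame. C is an open box. The picture frame is on the floor beside the table on its −y side. The open box is on top of the table, centred. The gap from the open box to the table's −x edge is 704 mm.

The open box's min-x is at 704; the table's min-x is 0; gap = 704 mm.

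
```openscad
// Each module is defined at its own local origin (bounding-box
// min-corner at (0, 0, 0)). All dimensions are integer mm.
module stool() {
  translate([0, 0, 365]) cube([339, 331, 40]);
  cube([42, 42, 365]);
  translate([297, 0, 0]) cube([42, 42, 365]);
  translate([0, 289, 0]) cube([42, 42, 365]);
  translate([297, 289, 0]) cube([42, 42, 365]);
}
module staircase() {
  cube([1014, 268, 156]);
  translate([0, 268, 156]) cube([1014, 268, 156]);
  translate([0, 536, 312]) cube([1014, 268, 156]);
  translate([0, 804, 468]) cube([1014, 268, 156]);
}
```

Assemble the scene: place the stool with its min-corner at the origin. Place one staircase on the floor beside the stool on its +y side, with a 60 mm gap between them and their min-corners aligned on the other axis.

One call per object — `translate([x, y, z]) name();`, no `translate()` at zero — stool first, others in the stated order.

stool();
translate([0, 391, 0]) staircase();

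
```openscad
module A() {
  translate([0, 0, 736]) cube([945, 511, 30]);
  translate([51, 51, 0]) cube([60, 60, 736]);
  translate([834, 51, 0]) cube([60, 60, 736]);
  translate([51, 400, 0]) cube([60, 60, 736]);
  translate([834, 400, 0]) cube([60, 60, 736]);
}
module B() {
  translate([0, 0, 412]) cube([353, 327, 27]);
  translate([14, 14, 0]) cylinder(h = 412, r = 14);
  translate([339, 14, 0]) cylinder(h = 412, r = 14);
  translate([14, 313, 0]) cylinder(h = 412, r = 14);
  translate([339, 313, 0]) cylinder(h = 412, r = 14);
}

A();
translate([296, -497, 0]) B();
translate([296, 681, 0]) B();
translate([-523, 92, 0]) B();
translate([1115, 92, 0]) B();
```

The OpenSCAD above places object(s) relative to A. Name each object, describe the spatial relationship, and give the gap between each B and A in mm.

Each stool's nearest face is 170 mm from the table's bounding box.

A is a table. B is a stool. Four stools sit around the table at the −y, +y, −x, +x sides. The gap between each stool and the table is 170 mm.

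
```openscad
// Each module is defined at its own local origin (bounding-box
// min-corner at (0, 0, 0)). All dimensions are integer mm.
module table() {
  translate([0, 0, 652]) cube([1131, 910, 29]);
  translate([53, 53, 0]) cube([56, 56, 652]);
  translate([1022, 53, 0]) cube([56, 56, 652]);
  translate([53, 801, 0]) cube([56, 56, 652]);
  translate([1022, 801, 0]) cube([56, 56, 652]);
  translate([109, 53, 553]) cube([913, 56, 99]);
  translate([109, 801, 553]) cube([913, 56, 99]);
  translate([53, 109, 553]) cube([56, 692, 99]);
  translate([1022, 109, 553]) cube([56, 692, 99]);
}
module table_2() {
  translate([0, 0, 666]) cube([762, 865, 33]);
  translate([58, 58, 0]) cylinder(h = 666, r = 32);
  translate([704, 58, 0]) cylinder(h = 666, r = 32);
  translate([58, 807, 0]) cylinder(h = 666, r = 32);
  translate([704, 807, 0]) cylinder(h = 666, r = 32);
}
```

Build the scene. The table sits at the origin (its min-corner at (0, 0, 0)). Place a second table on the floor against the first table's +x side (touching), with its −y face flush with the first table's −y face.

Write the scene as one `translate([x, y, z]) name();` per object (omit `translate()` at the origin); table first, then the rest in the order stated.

table();
translate([1131, 0, 0]) table_2();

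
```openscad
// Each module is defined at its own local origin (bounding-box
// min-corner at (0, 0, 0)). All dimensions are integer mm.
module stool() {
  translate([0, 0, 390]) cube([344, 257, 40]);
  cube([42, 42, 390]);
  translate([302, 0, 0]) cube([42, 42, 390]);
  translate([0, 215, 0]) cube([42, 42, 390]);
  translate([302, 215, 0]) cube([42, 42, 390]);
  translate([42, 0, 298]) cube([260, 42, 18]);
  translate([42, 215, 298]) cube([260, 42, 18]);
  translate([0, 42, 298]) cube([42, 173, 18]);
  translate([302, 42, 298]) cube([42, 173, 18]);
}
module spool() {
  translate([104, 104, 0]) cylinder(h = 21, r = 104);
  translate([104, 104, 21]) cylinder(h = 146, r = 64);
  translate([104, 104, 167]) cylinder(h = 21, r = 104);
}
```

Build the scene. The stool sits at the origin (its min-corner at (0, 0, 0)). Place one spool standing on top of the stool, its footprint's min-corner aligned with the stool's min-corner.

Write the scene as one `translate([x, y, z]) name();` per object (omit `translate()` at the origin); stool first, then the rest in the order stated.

stool();
translate([0, 0, 430]) spool();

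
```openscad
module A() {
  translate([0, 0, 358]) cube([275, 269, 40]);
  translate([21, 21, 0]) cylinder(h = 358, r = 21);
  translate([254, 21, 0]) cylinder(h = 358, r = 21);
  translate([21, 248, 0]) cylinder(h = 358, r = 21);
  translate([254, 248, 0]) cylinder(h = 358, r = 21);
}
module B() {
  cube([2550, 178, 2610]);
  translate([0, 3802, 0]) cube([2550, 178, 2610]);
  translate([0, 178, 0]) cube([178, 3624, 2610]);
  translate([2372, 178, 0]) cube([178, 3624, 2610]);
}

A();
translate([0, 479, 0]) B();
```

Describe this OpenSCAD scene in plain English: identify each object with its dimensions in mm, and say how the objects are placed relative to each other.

A is a four-legged stool. The seat is 275×269 mm, 40 mm thick, top at z = 398 mm. It stands on four round legs, each 42 mm in diameter, from z = 0 to the seat underside, each leg's axis is inset half a diameter from the nearest pair of seat edges (so the leg's bounding box is flush with the corner).

B is the wall frame of a small rectangular building: four walls, each 2610 mm tall and 178 mm thick, enclosing a footprint 2550 mm (x) by 3980 mm (y) outside-to-outside, with no floor or roof. The front and back walls (the −y and +y sides) span the full width; the two side walls fit between them.

The house frame is on the floor beside the stool on its +y side.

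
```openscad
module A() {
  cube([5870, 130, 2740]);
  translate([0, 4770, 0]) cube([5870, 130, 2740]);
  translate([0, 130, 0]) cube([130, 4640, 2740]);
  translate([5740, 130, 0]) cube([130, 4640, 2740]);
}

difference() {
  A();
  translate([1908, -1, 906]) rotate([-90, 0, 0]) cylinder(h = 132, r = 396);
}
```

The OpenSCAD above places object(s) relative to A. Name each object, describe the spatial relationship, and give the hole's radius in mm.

The subtracted cylinder has r = 396 mm.

A is a house frame. The house frame has a circular hole through its front wall. The hole's radius is 396 mm.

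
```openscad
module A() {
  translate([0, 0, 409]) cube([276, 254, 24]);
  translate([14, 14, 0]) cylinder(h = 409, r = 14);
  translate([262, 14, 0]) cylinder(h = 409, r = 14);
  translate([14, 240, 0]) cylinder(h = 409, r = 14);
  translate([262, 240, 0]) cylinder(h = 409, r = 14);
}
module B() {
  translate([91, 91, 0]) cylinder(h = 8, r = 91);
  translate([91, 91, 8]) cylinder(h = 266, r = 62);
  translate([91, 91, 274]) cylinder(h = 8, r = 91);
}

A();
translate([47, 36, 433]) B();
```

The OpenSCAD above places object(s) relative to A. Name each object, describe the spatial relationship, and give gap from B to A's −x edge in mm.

The spool's min-x is at 47; the stool's min-x is 0; gap = 47 mm.

A is a stool. B is a spool. The spool is on top of the stool, centred. The gap from the spool to the stool's −x edge is 47 mm.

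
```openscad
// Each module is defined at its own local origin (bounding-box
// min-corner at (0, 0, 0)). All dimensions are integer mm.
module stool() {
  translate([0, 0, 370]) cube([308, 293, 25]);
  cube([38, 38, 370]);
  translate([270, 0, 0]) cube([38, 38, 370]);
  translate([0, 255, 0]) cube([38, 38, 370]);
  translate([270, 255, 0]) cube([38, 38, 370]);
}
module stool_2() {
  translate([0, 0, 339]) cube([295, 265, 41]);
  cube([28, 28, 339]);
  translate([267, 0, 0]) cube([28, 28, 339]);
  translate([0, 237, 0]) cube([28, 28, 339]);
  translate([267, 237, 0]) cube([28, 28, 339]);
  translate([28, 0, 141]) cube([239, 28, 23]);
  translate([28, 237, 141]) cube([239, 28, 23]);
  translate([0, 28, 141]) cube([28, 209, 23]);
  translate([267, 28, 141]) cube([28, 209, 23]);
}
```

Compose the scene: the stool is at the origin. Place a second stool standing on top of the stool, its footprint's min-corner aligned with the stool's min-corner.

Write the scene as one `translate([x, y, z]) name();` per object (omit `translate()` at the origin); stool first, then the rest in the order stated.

stool();
translate([0, 0, 395]) stool_2();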